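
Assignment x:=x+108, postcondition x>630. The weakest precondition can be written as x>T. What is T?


Formula: wp(x:=E, P) = P[E/x] (substitute E for x in postcondition)
Step 1: Postcondition: x>630
Step 2: Substitute x+108 for x: x+108>630
Step 3: Solve for x: x > 630-108 = 522

522


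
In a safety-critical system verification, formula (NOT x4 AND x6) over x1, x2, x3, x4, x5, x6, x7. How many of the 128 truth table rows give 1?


Formula: (NOT x4 AND x6) over 7 vars (128 rows)
Evaluate each row (x1, x2, x3, x4, x5, x6, x7 as bits, MSB first):
  row 0 [0000000]: (NOT 0 AND 0) -> 0
  row 1 [0000001]: (NOT 0 AND 0) -> 0
  row 2 [0000010]: (NOT 0 AND 1) -> 1
  row 3 [0000011]: (NOT 0 AND 1) -> 1
  row 4 [0000100]: (NOT 0 AND 0) -> 0
  (every remaining row is evaluated the same way; all 128 results are listed next)
Full result column, 8 rows per line (x1,x2,x3,x4 fixed per line; x5,x6,x7 runs 000..111 left to right):
  rows 0-7 [x1,x2,x3,x4=0000]: 00110011  (ones: 4)
  rows 8-15 [x1,x2,x3,x4=0001]: 00000000  (ones: 0)
  rows 16-23 [x1,x2,x3,x4=0010]: 00110011  (ones: 4)
  rows 24-31 [x1,x2,x3,x4=0011]: 00000000  (ones: 0)
  rows 32-39 [x1,x2,x3,x4=0100]: 00110011  (ones: 4)
  rows 40-47 [x1,x2,x3,x4=0101]: 00000000  (ones: 0)
  rows 48-55 [x1,x2,x3,x4=0110]: 00110011  (ones: 4)
  rows 56-63 [x1,x2,x3,x4=0111]: 00000000  (ones: 0)
  rows 64-71 [x1,x2,x3,x4=1000]: 00110011  (ones: 4)
  rows 72-79 [x1,x2,x3,x4=1001]: 00000000  (ones: 0)
  rows 80-87 [x1,x2,x3,x4=1010]: 00110011  (ones: 4)
  rows 88-95 [x1,x2,x3,x4=1011]: 00000000  (ones: 0)
  rows 96-103 [x1,x2,x3,x4=1100]: 00110011  (ones: 4)
  rows 104-111 [x1,x2,x3,x4=1101]: 00000000  (ones: 0)
  rows 112-119 [x1,x2,x3,x4=1110]: 00110011  (ones: 4)
  rows 120-127 [x1,x2,x3,x4=1111]: 00000000  (ones: 0)
Count of 1-rows = 4+0+4+0+4+0+4+0+4+0+4+0+4+0+4+0 = 32

32


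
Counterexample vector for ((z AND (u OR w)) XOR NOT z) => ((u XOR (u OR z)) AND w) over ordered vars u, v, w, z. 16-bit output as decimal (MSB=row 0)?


F1 = ((z AND (u OR w)) XOR NOT z)
F2 = ((u XOR (u OR z)) AND w)
Counterexample to F1=>F2 is where F1=1 and F2=0.
Evaluate each row (bits = u,v,w,z, MSB first):
  row 0 [0000]: F1=1 F2=0 -> F1&~F2 -> 1
  row 1 [0001]: F1=0 F2=0 -> F1&~F2 -> 0
  row 2 [0010]: F1=1 F2=0 -> F1&~F2 -> 1
  row 3 [0011]: F1=1 F2=1 -> F1&~F2 -> 0
  row 4 [0100]: F1=1 F2=0 -> F1&~F2 -> 1
  row 5 [0101]: F1=0 F2=0 -> F1&~F2 -> 0
  row 6 [0110]: F1=1 F2=0 -> F1&~F2 -> 1
  row 7 [0111]: F1=1 F2=1 -> F1&~F2 -> 0
  row 8 [1000]: F1=1 F2=0 -> F1&~F2 -> 1
  row 9 [1001]: F1=1 F2=0 -> F1&~F2 -> 1
  row 10 [1010]: F1=1 F2=0 -> F1&~F2 -> 1
  row 11 [1011]: F1=1 F2=0 -> F1&~F2 -> 1
  row 12 [1100]: F1=1 F2=0 -> F1&~F2 -> 1
  row 13 [1101]: F1=1 F2=0 -> F1&~F2 -> 1
  row 14 [1110]: F1=1 F2=0 -> F1&~F2 -> 1
  row 15 [1111]: F1=1 F2=0 -> F1&~F2 -> 1
Full result column, 4 rows per line (u,v fixed per line; w,z runs 00..11 left to right):
  rows 0-3 [u,v=00]: 1010  = hex A
  rows 4-7 [u,v=01]: 1010  = hex A
  rows 8-11 [u,v=10]: 1111  = hex F
  rows 12-15 [u,v=11]: 1111  = hex F
Counterexample vector (row 0 .. row 15) = 1010101011111111
Output column grouped in 4s = 1010 1010 1111 1111 = 0xAAFF
Convert to decimal digit by digit (value = value*16 + digit):
  A -> 10
  10*16 + 10 (A) = 170
  170*16 + 15 (F) = 2735
  2735*16 + 15 (F) = 43775
Decimal = 43775

43775


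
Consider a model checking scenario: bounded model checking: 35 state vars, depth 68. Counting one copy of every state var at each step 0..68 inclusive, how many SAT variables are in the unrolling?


BMC unrolls to depth k, creating one copy of each state var for steps 0..k.
Step count = 68 + 1 = 69 (steps 0 through 68)
Vars per step = 35
Total = 35 * 69 = 2415

2415


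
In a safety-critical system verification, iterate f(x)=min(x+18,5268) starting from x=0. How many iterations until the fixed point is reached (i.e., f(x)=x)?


Step 1: x=0, cap=5268, increment=18
Step 2: x grows by 18 each step until capped at 5268; fixed point is x=5268
Step 3: iterations = ceil(5268/18) = 293

293


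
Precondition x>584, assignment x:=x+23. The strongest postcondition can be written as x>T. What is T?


Formula: sp(P, x:=E) = exists old_x. (x = E[old_x/x]) AND P[old_x/x] (old_x is the value of x before the assignment; eliminate old_x by solving x = E[old_x/x] for old_x)
Step 1: Precondition P: x>584, i.e. old_x > 584
Step 2: Assignment gives x = old_x + 23, so old_x = x - 23
Step 3: Substitute into P: x - 23 > 584
Step 4: Simplify: x > 584+23 = 607

607


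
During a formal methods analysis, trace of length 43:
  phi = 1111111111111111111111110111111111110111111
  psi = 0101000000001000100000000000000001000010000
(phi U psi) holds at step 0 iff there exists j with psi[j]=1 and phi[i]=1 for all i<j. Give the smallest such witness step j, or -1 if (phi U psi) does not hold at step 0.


(phi U psi) at 0: need smallest j with psi[j]=1 and phi[i]=1 for all i in [0,j).
Scan from step 0:
  step 0: phi=1, psi=0 -> continue
  step 1: psi=1 and phi held for [0,1) -> witness found
Witness step = 1

1


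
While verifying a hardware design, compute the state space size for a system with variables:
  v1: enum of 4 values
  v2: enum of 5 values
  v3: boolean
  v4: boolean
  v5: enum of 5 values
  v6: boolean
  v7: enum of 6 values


State space = product of domain sizes of all variables.
Domain sizes:
  v1 (enum of 4 values): 4
  v2 (enum of 5 values): 5
  v3 (boolean): 2
  v4 (boolean): 2
  v5 (enum of 5 values): 5
  v6 (boolean): 2
  v7 (enum of 6 values): 6
Product = 4 * 5 * 2 * 2 * 5 * 2 * 6 = 4800

4800


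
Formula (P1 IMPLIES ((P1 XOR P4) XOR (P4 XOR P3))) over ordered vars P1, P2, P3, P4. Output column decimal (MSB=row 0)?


Formula: (P1 IMPLIES ((P1 XOR P4) XOR (P4 XOR P3))) over P1, P2, P3, P4 (16 rows)
Evaluate each row (bits = P1,P2,P3,P4, MSB first):
  row 0 [0000]: (0 IMPLIES ((0 XOR 0) XOR (0 XOR 0))) -> 1
  row 1 [0001]: (0 IMPLIES ((0 XOR 1) XOR (1 XOR 0))) -> 1
  row 2 [0010]: (0 IMPLIES ((0 XOR 0) XOR (0 XOR 1))) -> 1
  row 3 [0011]: (0 IMPLIES ((0 XOR 1) XOR (1 XOR 1))) -> 1
  row 4 [0100]: (0 IMPLIES ((0 XOR 0) XOR (0 XOR 0))) -> 1
  row 5 [0101]: (0 IMPLIES ((0 XOR 1) XOR (1 XOR 0))) -> 1
  row 6 [0110]: (0 IMPLIES ((0 XOR 0) XOR (0 XOR 1))) -> 1
  row 7 [0111]: (0 IMPLIES ((0 XOR 1) XOR (1 XOR 1))) -> 1
  row 8 [1000]: (1 IMPLIES ((1 XOR 0) XOR (0 XOR 0))) -> 1
  row 9 [1001]: (1 IMPLIES ((1 XOR 1) XOR (1 XOR 0))) -> 1
  row 10 [1010]: (1 IMPLIES ((1 XOR 0) XOR (0 XOR 1))) -> 0
  row 11 [1011]: (1 IMPLIES ((1 XOR 1) XOR (1 XOR 1))) -> 0
  row 12 [1100]: (1 IMPLIES ((1 XOR 0) XOR (0 XOR 0))) -> 1
  row 13 [1101]: (1 IMPLIES ((1 XOR 1) XOR (1 XOR 0))) -> 1
  row 14 [1110]: (1 IMPLIES ((1 XOR 0) XOR (0 XOR 1))) -> 0
  row 15 [1111]: (1 IMPLIES ((1 XOR 1) XOR (1 XOR 1))) -> 0
Full result column, 4 rows per line (P1,P2 fixed per line; P3,P4 runs 00..11 left to right):
  rows 0-3 [P1,P2=00]: 1111  = hex F
  rows 4-7 [P1,P2=01]: 1111  = hex F
  rows 8-11 [P1,P2=10]: 1100  = hex C
  rows 12-15 [P1,P2=11]: 1100  = hex C
Output column (row 0 .. row 15) = 1111111111001100
Output column grouped in 4s = 1111 1111 1100 1100 = 0xFFCC
Convert to decimal digit by digit (value = value*16 + digit):
  F -> 15
  15*16 + 15 (F) = 255
  255*16 + 12 (C) = 4092
  4092*16 + 12 (C) = 65484
Decimal = 65484

65484


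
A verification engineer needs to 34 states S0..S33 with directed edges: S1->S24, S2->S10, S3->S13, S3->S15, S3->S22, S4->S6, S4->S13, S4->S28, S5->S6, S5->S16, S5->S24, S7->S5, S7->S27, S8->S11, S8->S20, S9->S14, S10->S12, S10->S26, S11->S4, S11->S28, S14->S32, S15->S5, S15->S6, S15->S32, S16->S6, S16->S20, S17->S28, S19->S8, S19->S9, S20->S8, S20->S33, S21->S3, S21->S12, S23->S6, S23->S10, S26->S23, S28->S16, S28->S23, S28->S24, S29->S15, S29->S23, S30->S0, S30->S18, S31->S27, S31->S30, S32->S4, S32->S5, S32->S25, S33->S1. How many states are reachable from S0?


BFS from S0:
  layer 0: {S0}
Reachable set: {S0}
Count = 1

1


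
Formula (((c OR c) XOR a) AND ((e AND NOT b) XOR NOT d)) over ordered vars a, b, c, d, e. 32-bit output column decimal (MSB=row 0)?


Formula: (((c OR c) XOR a) AND ((e AND NOT b) XOR NOT d)) over a, b, c, d, e (32 rows)
Evaluate each row (bits = a,b,c,d,e, MSB first):
  row 0 [00000]: (((0 OR 0) XOR 0) AND ((0 AND NOT 0) XOR NOT 0)) -> 0
  row 1 [00001]: (((0 OR 0) XOR 0) AND ((1 AND NOT 0) XOR NOT 0)) -> 0
  row 2 [00010]: (((0 OR 0) XOR 0) AND ((0 AND NOT 0) XOR NOT 1)) -> 0
  row 3 [00011]: (((0 OR 0) XOR 0) AND ((1 AND NOT 0) XOR NOT 1)) -> 0
  row 4 [00100]: (((1 OR 1) XOR 0) AND ((0 AND NOT 0) XOR NOT 0)) -> 1
  row 5 [00101]: (((1 OR 1) XOR 0) AND ((1 AND NOT 0) XOR NOT 0)) -> 0
  row 6 [00110]: (((1 OR 1) XOR 0) AND ((0 AND NOT 0) XOR NOT 1)) -> 0
  row 7 [00111]: (((1 OR 1) XOR 0) AND ((1 AND NOT 0) XOR NOT 1)) -> 1
  row 8 [01000]: (((0 OR 0) XOR 0) AND ((0 AND NOT 1) XOR NOT 0)) -> 0
  row 9 [01001]: (((0 OR 0) XOR 0) AND ((1 AND NOT 1) XOR NOT 0)) -> 0
  row 10 [01010]: (((0 OR 0) XOR 0) AND ((0 AND NOT 1) XOR NOT 1)) -> 0
  row 11 [01011]: (((0 OR 0) XOR 0) AND ((1 AND NOT 1) XOR NOT 1)) -> 0
  row 12 [01100]: (((1 OR 1) XOR 0) AND ((0 AND NOT 1) XOR NOT 0)) -> 1
  row 13 [01101]: (((1 OR 1) XOR 0) AND ((1 AND NOT 1) XOR NOT 0)) -> 1
  row 14 [01110]: (((1 OR 1) XOR 0) AND ((0 AND NOT 1) XOR NOT 1)) -> 0
  row 15 [01111]: (((1 OR 1) XOR 0) AND ((1 AND NOT 1) XOR NOT 1)) -> 0
  row 16 [10000]: (((0 OR 0) XOR 1) AND ((0 AND NOT 0) XOR NOT 0)) -> 1
  row 17 [10001]: (((0 OR 0) XOR 1) AND ((1 AND NOT 0) XOR NOT 0)) -> 0
  row 18 [10010]: (((0 OR 0) XOR 1) AND ((0 AND NOT 0) XOR NOT 1)) -> 0
  row 19 [10011]: (((0 OR 0) XOR 1) AND ((1 AND NOT 0) XOR NOT 1)) -> 1
  row 20 [10100]: (((1 OR 1) XOR 1) AND ((0 AND NOT 0) XOR NOT 0)) -> 0
  row 21 [10101]: (((1 OR 1) XOR 1) AND ((1 AND NOT 0) XOR NOT 0)) -> 0
  row 22 [10110]: (((1 OR 1) XOR 1) AND ((0 AND NOT 0) XOR NOT 1)) -> 0
  row 23 [10111]: (((1 OR 1) XOR 1) AND ((1 AND NOT 0) XOR NOT 1)) -> 0
  row 24 [11000]: (((0 OR 0) XOR 1) AND ((0 AND NOT 1) XOR NOT 0)) -> 1
  row 25 [11001]: (((0 OR 0) XOR 1) AND ((1 AND NOT 1) XOR NOT 0)) -> 1
  row 26 [11010]: (((0 OR 0) XOR 1) AND ((0 AND NOT 1) XOR NOT 1)) -> 0
  row 27 [11011]: (((0 OR 0) XOR 1) AND ((1 AND NOT 1) XOR NOT 1)) -> 0
  row 28 [11100]: (((1 OR 1) XOR 1) AND ((0 AND NOT 1) XOR NOT 0)) -> 0
  row 29 [11101]: (((1 OR 1) XOR 1) AND ((1 AND NOT 1) XOR NOT 0)) -> 0
  row 30 [11110]: (((1 OR 1) XOR 1) AND ((0 AND NOT 1) XOR NOT 1)) -> 0
  row 31 [11111]: (((1 OR 1) XOR 1) AND ((1 AND NOT 1) XOR NOT 1)) -> 0
Full result column, 4 rows per line (a,b,c fixed per line; d,e runs 00..11 left to right):
  rows 0-3 [a,b,c=000]: 0000  = hex 0
  rows 4-7 [a,b,c=001]: 1001  = hex 9
  rows 8-11 [a,b,c=010]: 0000  = hex 0
  rows 12-15 [a,b,c=011]: 1100  = hex C
  rows 16-19 [a,b,c=100]: 1001  = hex 9
  rows 20-23 [a,b,c=101]: 0000  = hex 0
  rows 24-27 [a,b,c=110]: 1100  = hex C
  rows 28-31 [a,b,c=111]: 0000  = hex 0
Output column (row 0 .. row 31) = 00001001000011001001000011000000
Output column grouped in 4s = 0000 1001 0000 1100 1001 0000 1100 0000 = 0x090C90C0
Convert to decimal digit by digit (value = value*16 + digit):
  0 -> 0
  0*16 + 9 = 9
  9*16 + 0 = 144
  144*16 + 12 (C) = 2316
  2316*16 + 9 = 37065
  37065*16 + 0 = 593040
  593040*16 + 12 (C) = 9488652
  9488652*16 + 0 = 151818432
Decimal = 151818432

151818432


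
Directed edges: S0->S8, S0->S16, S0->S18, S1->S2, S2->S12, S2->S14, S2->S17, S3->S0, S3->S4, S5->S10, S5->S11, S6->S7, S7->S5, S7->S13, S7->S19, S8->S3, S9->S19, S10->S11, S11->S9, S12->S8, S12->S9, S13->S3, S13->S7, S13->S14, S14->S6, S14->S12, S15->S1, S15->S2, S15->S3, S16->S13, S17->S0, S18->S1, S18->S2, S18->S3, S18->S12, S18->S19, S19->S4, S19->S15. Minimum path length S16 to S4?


BFS layer-by-layer from S16:
  dist 0: {S16}
  dist 1: {S13}
  dist 2: {S3, S7, S14}
  dist 3: {S0, S4, S5, S6, S12, S19}
  -> S4 reached at distance 3
Shortest path length = 3

3


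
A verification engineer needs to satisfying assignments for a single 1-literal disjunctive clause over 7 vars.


Step 1: Total=2^7=128
Step 2: Unsat when all 1 false: 2^6=64
Step 3: Sat=128-64=64

64


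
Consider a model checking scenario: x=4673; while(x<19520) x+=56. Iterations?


Step 1: x goes from 4673 toward 19520 by 56; the body runs while x<19520, so iterations = ceil((bound-start)/step)
Step 2: Distance=14847
Step 3: ceil(14847/56)=266

266


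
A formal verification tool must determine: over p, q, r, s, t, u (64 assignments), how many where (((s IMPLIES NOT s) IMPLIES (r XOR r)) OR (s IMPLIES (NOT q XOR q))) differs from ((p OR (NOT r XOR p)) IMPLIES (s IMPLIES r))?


F1 = (((s IMPLIES NOT s) IMPLIES (r XOR r)) OR (s IMPLIES (NOT q XOR q)))
F2 = ((p OR (NOT r XOR p)) IMPLIES (s IMPLIES r))
Evaluate both on each of 64 rows (bits = p,q,r,s,t,u):
  row 0 [000000]: F1=1 F2=1 -> 0
  row 1 [000001]: F1=1 F2=1 -> 0
  row 2 [000010]: F1=1 F2=1 -> 0
  row 3 [000011]: F1=1 F2=1 -> 0
  row 4 [000100]: F1=1 F2=0 (differ) -> 1
  (every remaining row is evaluated the same way; all 64 results are listed next)
Full result column, 8 rows per line (p,q,r fixed per line; s,t,u runs 000..111 left to right):
  rows 0-7 [p,q,r=000]: 00001111  (ones: 4)
  rows 8-15 [p,q,r=001]: 00000000  (ones: 0)
  rows 16-23 [p,q,r=010]: 00001111  (ones: 4)
  rows 24-31 [p,q,r=011]: 00000000  (ones: 0)
  rows 32-39 [p,q,r=100]: 00001111  (ones: 4)
  rows 40-47 [p,q,r=101]: 00000000  (ones: 0)
  rows 48-55 [p,q,r=110]: 00001111  (ones: 4)
  rows 56-63 [p,q,r=111]: 00000000  (ones: 0)
Disagreements = 4+0+4+0+4+0+4+0 = 16

16


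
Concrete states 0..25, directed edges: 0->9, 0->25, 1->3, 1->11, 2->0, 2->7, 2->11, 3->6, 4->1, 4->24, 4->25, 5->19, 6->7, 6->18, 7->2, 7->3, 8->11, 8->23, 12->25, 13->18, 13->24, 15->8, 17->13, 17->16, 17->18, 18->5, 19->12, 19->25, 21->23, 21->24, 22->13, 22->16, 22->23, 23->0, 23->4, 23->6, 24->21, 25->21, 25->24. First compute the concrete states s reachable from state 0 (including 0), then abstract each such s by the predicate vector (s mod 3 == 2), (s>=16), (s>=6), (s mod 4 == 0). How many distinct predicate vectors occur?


BFS from 0:
Concrete reachable: {0, 1, 2, 3, 4, 5, 6, 7, 9, 11, 12, 18, 19, 21, 23, 24, 25}
Abstract via predicates (s mod 3 == 2), (s>=16), (s>=6), (s mod 4 == 0):
  (0,0,0,0) <- {1, 3}
  (0,0,0,1) <- {0, 4}
  (0,0,1,0) <- {6, 7, 9}
  (0,0,1,1) <- {12}
  (0,1,1,0) <- {18, 19, 21, 25}
  (0,1,1,1) <- {24}
  (1,0,0,0) <- {2, 5}
  (1,0,1,0) <- {11}
  (1,1,1,0) <- {23}
Distinct abstract states = 9

9


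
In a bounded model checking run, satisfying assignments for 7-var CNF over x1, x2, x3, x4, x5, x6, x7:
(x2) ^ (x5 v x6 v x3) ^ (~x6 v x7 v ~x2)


CNF with 3 clauses over 7 vars (128 assignments).
An assignment satisfies CNF iff every clause has >=1 true literal.
Check each row (bits = x1,x2,x3,x4,x5,x6,x7; clause T/F shown):
  row 0 [0000000]: clauses=FFT -> 0
  row 1 [0000001]: clauses=FFT -> 0
  row 2 [0000010]: clauses=FTT -> 0
  row 3 [0000011]: clauses=FTT -> 0
  row 4 [0000100]: clauses=FTT -> 0
  (every remaining row is evaluated the same way; all 128 results are listed next)
Full result column, 8 rows per line (x1,x2,x3,x4 fixed per line; x5,x6,x7 runs 000..111 left to right):
  rows 0-7 [x1,x2,x3,x4=0000]: 00000000  (ones: 0)
  rows 8-15 [x1,x2,x3,x4=0001]: 00000000  (ones: 0)
  rows 16-23 [x1,x2,x3,x4=0010]: 00000000  (ones: 0)
  rows 24-31 [x1,x2,x3,x4=0011]: 00000000  (ones: 0)
  rows 32-39 [x1,x2,x3,x4=0100]: 00011101  (ones: 4)
  rows 40-47 [x1,x2,x3,x4=0101]: 00011101  (ones: 4)
  rows 48-55 [x1,x2,x3,x4=0110]: 11011101  (ones: 6)
  rows 56-63 [x1,x2,x3,x4=0111]: 11011101  (ones: 6)
  rows 64-71 [x1,x2,x3,x4=1000]: 00000000  (ones: 0)
  rows 72-79 [x1,x2,x3,x4=1001]: 00000000  (ones: 0)
  rows 80-87 [x1,x2,x3,x4=1010]: 00000000  (ones: 0)
  rows 88-95 [x1,x2,x3,x4=1011]: 00000000  (ones: 0)
  rows 96-103 [x1,x2,x3,x4=1100]: 00011101  (ones: 4)
  rows 104-111 [x1,x2,x3,x4=1101]: 00011101  (ones: 4)
  rows 112-119 [x1,x2,x3,x4=1110]: 11011101  (ones: 6)
  rows 120-127 [x1,x2,x3,x4=1111]: 11011101  (ones: 6)
Satisfying assignments = 0+0+0+0+4+4+6+6+0+0+0+0+4+4+6+6 = 40

40


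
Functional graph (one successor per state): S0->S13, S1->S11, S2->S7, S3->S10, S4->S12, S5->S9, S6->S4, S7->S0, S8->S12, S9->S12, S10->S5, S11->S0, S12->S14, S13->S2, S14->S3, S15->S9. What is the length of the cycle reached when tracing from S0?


Trace from S0 until a state repeats:
  S0 -> S13 -> S2 -> S7 -> S0
S0 first seen at step 0, revisited at step 4.
Cycle length = 4 - 0 = 4

4


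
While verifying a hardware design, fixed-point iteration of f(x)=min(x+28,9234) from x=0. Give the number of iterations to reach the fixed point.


Step 1: x=0, cap=9234, increment=28
Step 2: x grows by 28 each step until capped at 9234; fixed point is x=9234
Step 3: iterations = ceil(9234/28) = 330

330


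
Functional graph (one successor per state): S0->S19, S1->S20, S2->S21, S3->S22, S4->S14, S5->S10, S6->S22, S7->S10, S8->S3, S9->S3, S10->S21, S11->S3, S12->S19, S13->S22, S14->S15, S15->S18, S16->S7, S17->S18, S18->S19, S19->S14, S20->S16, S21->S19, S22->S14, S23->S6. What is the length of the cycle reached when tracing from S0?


Trace from S0 until a state repeats:
  S0 -> S19 -> S14 -> S15 -> S18 -> S19
S19 first seen at step 1, revisited at step 5.
Cycle length = 5 - 1 = 4

4


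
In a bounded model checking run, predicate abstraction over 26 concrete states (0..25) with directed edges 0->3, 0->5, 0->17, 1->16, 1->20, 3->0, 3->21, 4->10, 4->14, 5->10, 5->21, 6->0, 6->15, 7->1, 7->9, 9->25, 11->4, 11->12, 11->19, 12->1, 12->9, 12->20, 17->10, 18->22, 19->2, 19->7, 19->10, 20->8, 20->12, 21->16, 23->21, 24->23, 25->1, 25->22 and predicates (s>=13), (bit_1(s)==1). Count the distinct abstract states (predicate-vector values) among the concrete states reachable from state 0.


BFS from 0:
Concrete reachable: {0, 3, 5, 10, 16, 17, 21}
Abstract via predicates (s>=13), (bit_1(s)==1):
  (0,0) <- {0, 5}
  (0,1) <- {3, 10}
  (1,0) <- {16, 17, 21}
Distinct abstract states = 3

3


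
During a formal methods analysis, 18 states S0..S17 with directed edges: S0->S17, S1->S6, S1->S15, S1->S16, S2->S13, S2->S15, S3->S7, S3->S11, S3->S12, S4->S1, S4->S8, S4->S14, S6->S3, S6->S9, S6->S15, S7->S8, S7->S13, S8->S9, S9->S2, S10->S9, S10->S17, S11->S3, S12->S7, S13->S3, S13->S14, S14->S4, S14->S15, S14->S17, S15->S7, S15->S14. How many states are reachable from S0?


BFS from S0:
  layer 0: {S0}
  layer 1: {S17}
Reachable set: {S0, S17}
Count = 2

2


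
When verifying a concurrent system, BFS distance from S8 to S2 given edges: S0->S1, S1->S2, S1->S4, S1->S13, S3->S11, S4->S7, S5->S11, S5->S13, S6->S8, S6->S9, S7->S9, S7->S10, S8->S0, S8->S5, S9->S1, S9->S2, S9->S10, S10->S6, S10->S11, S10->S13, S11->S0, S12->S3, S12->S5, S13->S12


BFS layer-by-layer from S8:
  dist 0: {S8}
  dist 1: {S0, S5}
  dist 2: {S1, S11, S13}
  dist 3: {S2, S4, S12}
  -> S2 reached at distance 3
Shortest path length = 3

3


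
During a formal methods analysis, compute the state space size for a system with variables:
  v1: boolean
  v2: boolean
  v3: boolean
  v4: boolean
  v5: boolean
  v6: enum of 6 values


State space = product of domain sizes of all variables.
Domain sizes:
  v1 (boolean): 2
  v2 (boolean): 2
  v3 (boolean): 2
  v4 (boolean): 2
  v5 (boolean): 2
  v6 (enum of 6 values): 6
Product = 2 * 2 * 2 * 2 * 2 * 6 = 192

192


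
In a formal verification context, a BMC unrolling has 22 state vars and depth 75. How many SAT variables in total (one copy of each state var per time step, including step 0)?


BMC unrolls to depth k, creating one copy of each state var for steps 0..k.
Step count = 75 + 1 = 76 (steps 0 through 75)
Vars per step = 22
Total = 22 * 76 = 1672

1672


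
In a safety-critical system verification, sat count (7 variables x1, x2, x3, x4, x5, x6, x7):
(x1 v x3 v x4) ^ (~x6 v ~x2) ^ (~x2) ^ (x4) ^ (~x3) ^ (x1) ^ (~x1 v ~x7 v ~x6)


CNF with 7 clauses over 7 vars (128 assignments).
An assignment satisfies CNF iff every clause has >=1 true literal.
Check each row (bits = x1,x2,x3,x4,x5,x6,x7; clause T/F shown):
  row 0 [0000000]: clauses=FTTFTFT -> 0
  row 1 [0000001]: clauses=FTTFTFT -> 0
  row 2 [0000010]: clauses=FTTFTFT -> 0
  row 3 [0000011]: clauses=FTTFTFT -> 0
  row 4 [0000100]: clauses=FTTFTFT -> 0
  (every remaining row is evaluated the same way; all 128 results are listed next)
Full result column, 8 rows per line (x1,x2,x3,x4 fixed per line; x5,x6,x7 runs 000..111 left to right):
  rows 0-7 [x1,x2,x3,x4=0000]: 00000000  (ones: 0)
  rows 8-15 [x1,x2,x3,x4=0001]: 00000000  (ones: 0)
  rows 16-23 [x1,x2,x3,x4=0010]: 00000000  (ones: 0)
  rows 24-31 [x1,x2,x3,x4=0011]: 00000000  (ones: 0)
  rows 32-39 [x1,x2,x3,x4=0100]: 00000000  (ones: 0)
  rows 40-47 [x1,x2,x3,x4=0101]: 00000000  (ones: 0)
  rows 48-55 [x1,x2,x3,x4=0110]: 00000000  (ones: 0)
  rows 56-63 [x1,x2,x3,x4=0111]: 00000000  (ones: 0)
  rows 64-71 [x1,x2,x3,x4=1000]: 00000000  (ones: 0)
  rows 72-79 [x1,x2,x3,x4=1001]: 11101110  (ones: 6)
  rows 80-87 [x1,x2,x3,x4=1010]: 00000000  (ones: 0)
  rows 88-95 [x1,x2,x3,x4=1011]: 00000000  (ones: 0)
  rows 96-103 [x1,x2,x3,x4=1100]: 00000000  (ones: 0)
  rows 104-111 [x1,x2,x3,x4=1101]: 00000000  (ones: 0)
  rows 112-119 [x1,x2,x3,x4=1110]: 00000000  (ones: 0)
  rows 120-127 [x1,x2,x3,x4=1111]: 00000000  (ones: 0)
Satisfying assignments = 0+0+0+0+0+0+0+0+0+6+0+0+0+0+0+0 = 6

6


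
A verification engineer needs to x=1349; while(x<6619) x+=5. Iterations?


Step 1: x goes from 1349 toward 6619 by 5; the body runs while x<6619, so iterations = ceil((bound-start)/step)
Step 2: Distance=5270
Step 3: ceil(5270/5)=1054

1054


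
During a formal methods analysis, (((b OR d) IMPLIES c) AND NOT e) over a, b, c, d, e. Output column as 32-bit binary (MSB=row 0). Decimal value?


Formula: (((b OR d) IMPLIES c) AND NOT e) over a, b, c, d, e (32 rows)
Evaluate each row (bits = a,b,c,d,e, MSB first):
  row 0 [00000]: (((0 OR 0) IMPLIES 0) AND NOT 0) -> 1
  row 1 [00001]: (((0 OR 0) IMPLIES 0) AND NOT 1) -> 0
  row 2 [00010]: (((0 OR 1) IMPLIES 0) AND NOT 0) -> 0
  row 3 [00011]: (((0 OR 1) IMPLIES 0) AND NOT 1) -> 0
  row 4 [00100]: (((0 OR 0) IMPLIES 1) AND NOT 0) -> 1
  row 5 [00101]: (((0 OR 0) IMPLIES 1) AND NOT 1) -> 0
  row 6 [00110]: (((0 OR 1) IMPLIES 1) AND NOT 0) -> 1
  row 7 [00111]: (((0 OR 1) IMPLIES 1) AND NOT 1) -> 0
  row 8 [01000]: (((1 OR 0) IMPLIES 0) AND NOT 0) -> 0
  row 9 [01001]: (((1 OR 0) IMPLIES 0) AND NOT 1) -> 0
  row 10 [01010]: (((1 OR 1) IMPLIES 0) AND NOT 0) -> 0
  row 11 [01011]: (((1 OR 1) IMPLIES 0) AND NOT 1) -> 0
  row 12 [01100]: (((1 OR 0) IMPLIES 1) AND NOT 0) -> 1
  row 13 [01101]: (((1 OR 0) IMPLIES 1) AND NOT 1) -> 0
  row 14 [01110]: (((1 OR 1) IMPLIES 1) AND NOT 0) -> 1
  row 15 [01111]: (((1 OR 1) IMPLIES 1) AND NOT 1) -> 0
  row 16 [10000]: (((0 OR 0) IMPLIES 0) AND NOT 0) -> 1
  row 17 [10001]: (((0 OR 0) IMPLIES 0) AND NOT 1) -> 0
  row 18 [10010]: (((0 OR 1) IMPLIES 0) AND NOT 0) -> 0
  row 19 [10011]: (((0 OR 1) IMPLIES 0) AND NOT 1) -> 0
  row 20 [10100]: (((0 OR 0) IMPLIES 1) AND NOT 0) -> 1
  row 21 [10101]: (((0 OR 0) IMPLIES 1) AND NOT 1) -> 0
  row 22 [10110]: (((0 OR 1) IMPLIES 1) AND NOT 0) -> 1
  row 23 [10111]: (((0 OR 1) IMPLIES 1) AND NOT 1) -> 0
  row 24 [11000]: (((1 OR 0) IMPLIES 0) AND NOT 0) -> 0
  row 25 [11001]: (((1 OR 0) IMPLIES 0) AND NOT 1) -> 0
  row 26 [11010]: (((1 OR 1) IMPLIES 0) AND NOT 0) -> 0
  row 27 [11011]: (((1 OR 1) IMPLIES 0) AND NOT 1) -> 0
  row 28 [11100]: (((1 OR 0) IMPLIES 1) AND NOT 0) -> 1
  row 29 [11101]: (((1 OR 0) IMPLIES 1) AND NOT 1) -> 0
  row 30 [11110]: (((1 OR 1) IMPLIES 1) AND NOT 0) -> 1
  row 31 [11111]: (((1 OR 1) IMPLIES 1) AND NOT 1) -> 0
Full result column, 4 rows per line (a,b,c fixed per line; d,e runs 00..11 left to right):
  rows 0-3 [a,b,c=000]: 1000  = hex 8
  rows 4-7 [a,b,c=001]: 1010  = hex A
  rows 8-11 [a,b,c=010]: 0000  = hex 0
  rows 12-15 [a,b,c=011]: 1010  = hex A
  rows 16-19 [a,b,c=100]: 1000  = hex 8
  rows 20-23 [a,b,c=101]: 1010  = hex A
  rows 24-27 [a,b,c=110]: 0000  = hex 0
  rows 28-31 [a,b,c=111]: 1010  = hex A
Output column (row 0 .. row 31) = 10001010000010101000101000001010
Output column grouped in 4s = 1000 1010 0000 1010 1000 1010 0000 1010 = 0x8A0A8A0A
Convert to decimal digit by digit (value = value*16 + digit):
  8 -> 8
  8*16 + 10 (A) = 138
  138*16 + 0 = 2208
  2208*16 + 10 (A) = 35338
  35338*16 + 8 = 565416
  565416*16 + 10 (A) = 9046666
  9046666*16 + 0 = 144746656
  144746656*16 + 10 (A) = 2315946506
Decimal = 2315946506

2315946506


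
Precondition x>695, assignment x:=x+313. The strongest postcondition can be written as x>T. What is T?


Formula: sp(P, x:=E) = exists old_x. (x = E[old_x/x]) AND P[old_x/x] (old_x is the value of x before the assignment; eliminate old_x by solving x = E[old_x/x] for old_x)
Step 1: Precondition P: x>695, i.e. old_x > 695
Step 2: Assignment gives x = old_x + 313, so old_x = x - 313
Step 3: Substitute into P: x - 313 > 695
Step 4: Simplify: x > 695+313 = 1008

1008


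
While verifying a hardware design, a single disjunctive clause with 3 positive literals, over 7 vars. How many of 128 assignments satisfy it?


Step 1: Total=2^7=128
Step 2: Unsat when all 3 false: 2^4=16
Step 3: Sat=128-16=112

112


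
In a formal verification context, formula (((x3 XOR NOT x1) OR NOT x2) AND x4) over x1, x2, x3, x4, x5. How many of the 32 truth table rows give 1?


Formula: (((x3 XOR NOT x1) OR NOT x2) AND x4) over 5 vars (32 rows)
Evaluate each row (x1, x2, x3, x4, x5 as bits, MSB first):
  row 0 [00000]: (((0 XOR NOT 0) OR NOT 0) AND 0) -> 0
  row 1 [00001]: (((0 XOR NOT 0) OR NOT 0) AND 0) -> 0
  row 2 [00010]: (((0 XOR NOT 0) OR NOT 0) AND 1) -> 1
  row 3 [00011]: (((0 XOR NOT 0) OR NOT 0) AND 1) -> 1
  row 4 [00100]: (((1 XOR NOT 0) OR NOT 0) AND 0) -> 0
  row 5 [00101]: (((1 XOR NOT 0) OR NOT 0) AND 0) -> 0
  row 6 [00110]: (((1 XOR NOT 0) OR NOT 0) AND 1) -> 1
  row 7 [00111]: (((1 XOR NOT 0) OR NOT 0) AND 1) -> 1
  row 8 [01000]: (((0 XOR NOT 0) OR NOT 1) AND 0) -> 0
  row 9 [01001]: (((0 XOR NOT 0) OR NOT 1) AND 0) -> 0
  row 10 [01010]: (((0 XOR NOT 0) OR NOT 1) AND 1) -> 1
  row 11 [01011]: (((0 XOR NOT 0) OR NOT 1) AND 1) -> 1
  row 12 [01100]: (((1 XOR NOT 0) OR NOT 1) AND 0) -> 0
  row 13 [01101]: (((1 XOR NOT 0) OR NOT 1) AND 0) -> 0
  row 14 [01110]: (((1 XOR NOT 0) OR NOT 1) AND 1) -> 0
  row 15 [01111]: (((1 XOR NOT 0) OR NOT 1) AND 1) -> 0
  row 16 [10000]: (((0 XOR NOT 1) OR NOT 0) AND 0) -> 0
  row 17 [10001]: (((0 XOR NOT 1) OR NOT 0) AND 0) -> 0
  row 18 [10010]: (((0 XOR NOT 1) OR NOT 0) AND 1) -> 1
  row 19 [10011]: (((0 XOR NOT 1) OR NOT 0) AND 1) -> 1
  row 20 [10100]: (((1 XOR NOT 1) OR NOT 0) AND 0) -> 0
  row 21 [10101]: (((1 XOR NOT 1) OR NOT 0) AND 0) -> 0
  row 22 [10110]: (((1 XOR NOT 1) OR NOT 0) AND 1) -> 1
  row 23 [10111]: (((1 XOR NOT 1) OR NOT 0) AND 1) -> 1
  row 24 [11000]: (((0 XOR NOT 1) OR NOT 1) AND 0) -> 0
  row 25 [11001]: (((0 XOR NOT 1) OR NOT 1) AND 0) -> 0
  row 26 [11010]: (((0 XOR NOT 1) OR NOT 1) AND 1) -> 0
  row 27 [11011]: (((0 XOR NOT 1) OR NOT 1) AND 1) -> 0
  row 28 [11100]: (((1 XOR NOT 1) OR NOT 1) AND 0) -> 0
  row 29 [11101]: (((1 XOR NOT 1) OR NOT 1) AND 0) -> 0
  row 30 [11110]: (((1 XOR NOT 1) OR NOT 1) AND 1) -> 1
  row 31 [11111]: (((1 XOR NOT 1) OR NOT 1) AND 1) -> 1
Full result column, 8 rows per line (x1,x2 fixed per line; x3,x4,x5 runs 000..111 left to right):
  rows 0-7 [x1,x2=00]: 00110011  (ones: 4)
  rows 8-15 [x1,x2=01]: 00110000  (ones: 2)
  rows 16-23 [x1,x2=10]: 00110011  (ones: 4)
  rows 24-31 [x1,x2=11]: 00000011  (ones: 2)
Count of 1-rows = 4+2+4+2 = 12

12


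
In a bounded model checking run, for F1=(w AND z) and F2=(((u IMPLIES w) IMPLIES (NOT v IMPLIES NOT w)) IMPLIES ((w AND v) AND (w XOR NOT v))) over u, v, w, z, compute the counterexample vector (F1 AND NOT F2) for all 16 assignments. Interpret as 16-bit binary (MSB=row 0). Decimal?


F1 = (w AND z)
F2 = (((u IMPLIES w) IMPLIES (NOT v IMPLIES NOT w)) IMPLIES ((w AND v) AND (w XOR NOT v)))
Counterexample to F1=>F2 is where F1=1 and F2=0.
Evaluate each row (bits = u,v,w,z, MSB first):
  row 0 [0000]: F1=0 F2=0 -> F1&~F2 -> 0
  row 1 [0001]: F1=0 F2=0 -> F1&~F2 -> 0
  row 2 [0010]: F1=0 F2=1 -> F1&~F2 -> 0
  row 3 [0011]: F1=1 F2=1 -> F1&~F2 -> 0
  row 4 [0100]: F1=0 F2=0 -> F1&~F2 -> 0
  row 5 [0101]: F1=0 F2=0 -> F1&~F2 -> 0
  row 6 [0110]: F1=0 F2=1 -> F1&~F2 -> 0
  row 7 [0111]: F1=1 F2=1 -> F1&~F2 -> 0
  row 8 [1000]: F1=0 F2=0 -> F1&~F2 -> 0
  row 9 [1001]: F1=0 F2=0 -> F1&~F2 -> 0
  row 10 [1010]: F1=0 F2=1 -> F1&~F2 -> 0
  row 11 [1011]: F1=1 F2=1 -> F1&~F2 -> 0
  row 12 [1100]: F1=0 F2=0 -> F1&~F2 -> 0
  row 13 [1101]: F1=0 F2=0 -> F1&~F2 -> 0
  row 14 [1110]: F1=0 F2=1 -> F1&~F2 -> 0
  row 15 [1111]: F1=1 F2=1 -> F1&~F2 -> 0
Full result column, 4 rows per line (u,v fixed per line; w,z runs 00..11 left to right):
  rows 0-3 [u,v=00]: 0000  = hex 0
  rows 4-7 [u,v=01]: 0000  = hex 0
  rows 8-11 [u,v=10]: 0000  = hex 0
  rows 12-15 [u,v=11]: 0000  = hex 0
Counterexample vector (row 0 .. row 15) = 0000000000000000
Output column grouped in 4s = 0000 0000 0000 0000 = 0x0000
Convert to decimal digit by digit (value = value*16 + digit):
  0 -> 0
  0*16 + 0 = 0
  0*16 + 0 = 0
  0*16 + 0 = 0
Decimal = 0

0


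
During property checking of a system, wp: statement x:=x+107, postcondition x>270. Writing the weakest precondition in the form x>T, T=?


Formula: wp(x:=E, P) = P[E/x] (substitute E for x in postcondition)
Step 1: Postcondition: x>270
Step 2: Substitute x+107 for x: x+107>270
Step 3: Solve for x: x > 270-107 = 163

163


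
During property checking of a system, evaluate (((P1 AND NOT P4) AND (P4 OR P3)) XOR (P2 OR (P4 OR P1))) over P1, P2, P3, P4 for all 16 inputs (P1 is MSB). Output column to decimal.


Formula: (((P1 AND NOT P4) AND (P4 OR P3)) XOR (P2 OR (P4 OR P1))) over P1, P2, P3, P4 (16 rows)
Evaluate each row (bits = P1,P2,P3,P4, MSB first):
  row 0 [0000]: (((0 AND NOT 0) AND (0 OR 0)) XOR (0 OR (0 OR 0))) -> 0
  row 1 [0001]: (((0 AND NOT 1) AND (1 OR 0)) XOR (0 OR (1 OR 0))) -> 1
  row 2 [0010]: (((0 AND NOT 0) AND (0 OR 1)) XOR (0 OR (0 OR 0))) -> 0
  row 3 [0011]: (((0 AND NOT 1) AND (1 OR 1)) XOR (0 OR (1 OR 0))) -> 1
  row 4 [0100]: (((0 AND NOT 0) AND (0 OR 0)) XOR (1 OR (0 OR 0))) -> 1
  row 5 [0101]: (((0 AND NOT 1) AND (1 OR 0)) XOR (1 OR (1 OR 0))) -> 1
  row 6 [0110]: (((0 AND NOT 0) AND (0 OR 1)) XOR (1 OR (0 OR 0))) -> 1
  row 7 [0111]: (((0 AND NOT 1) AND (1 OR 1)) XOR (1 OR (1 OR 0))) -> 1
  row 8 [1000]: (((1 AND NOT 0) AND (0 OR 0)) XOR (0 OR (0 OR 1))) -> 1
  row 9 [1001]: (((1 AND NOT 1) AND (1 OR 0)) XOR (0 OR (1 OR 1))) -> 1
  row 10 [1010]: (((1 AND NOT 0) AND (0 OR 1)) XOR (0 OR (0 OR 1))) -> 0
  row 11 [1011]: (((1 AND NOT 1) AND (1 OR 1)) XOR (0 OR (1 OR 1))) -> 1
  row 12 [1100]: (((1 AND NOT 0) AND (0 OR 0)) XOR (1 OR (0 OR 1))) -> 1
  row 13 [1101]: (((1 AND NOT 1) AND (1 OR 0)) XOR (1 OR (1 OR 1))) -> 1
  row 14 [1110]: (((1 AND NOT 0) AND (0 OR 1)) XOR (1 OR (0 OR 1))) -> 0
  row 15 [1111]: (((1 AND NOT 1) AND (1 OR 1)) XOR (1 OR (1 OR 1))) -> 1
Full result column, 4 rows per line (P1,P2 fixed per line; P3,P4 runs 00..11 left to right):
  rows 0-3 [P1,P2=00]: 0101  = hex 5
  rows 4-7 [P1,P2=01]: 1111  = hex F
  rows 8-11 [P1,P2=10]: 1101  = hex D
  rows 12-15 [P1,P2=11]: 1101  = hex D
Output column (row 0 .. row 15) = 0101111111011101
Output column grouped in 4s = 0101 1111 1101 1101 = 0x5FDD
Convert to decimal digit by digit (value = value*16 + digit):
  5 -> 5
  5*16 + 15 (F) = 95
  95*16 + 13 (D) = 1533
  1533*16 + 13 (D) = 24541
Decimal = 24541

24541


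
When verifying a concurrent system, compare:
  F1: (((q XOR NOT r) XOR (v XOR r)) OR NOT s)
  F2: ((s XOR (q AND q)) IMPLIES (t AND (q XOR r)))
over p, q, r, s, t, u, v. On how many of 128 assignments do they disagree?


F1 = (((q XOR NOT r) XOR (v XOR r)) OR NOT s)
F2 = ((s XOR (q AND q)) IMPLIES (t AND (q XOR r)))
Evaluate both on each of 128 rows (bits = p,q,r,s,t,u,v):
  row 0 [0000000]: F1=1 F2=1 -> 0
  row 1 [0000001]: F1=1 F2=1 -> 0
  row 2 [0000010]: F1=1 F2=1 -> 0
  row 3 [0000011]: F1=1 F2=1 -> 0
  row 4 [0000100]: F1=1 F2=1 -> 0
  (every remaining row is evaluated the same way; all 128 results are listed next)
Full result column, 8 rows per line (p,q,r,s fixed per line; t,u,v runs 000..111 left to right):
  rows 0-7 [p,q,r,s=0000]: 00000000  (ones: 0)
  rows 8-15 [p,q,r,s=0001]: 10101010  (ones: 4)
  rows 16-23 [p,q,r,s=0010]: 00000000  (ones: 0)
  rows 24-31 [p,q,r,s=0011]: 10100101  (ones: 4)
  rows 32-39 [p,q,r,s=0100]: 11110000  (ones: 4)
  rows 40-47 [p,q,r,s=0101]: 10101010  (ones: 4)
  rows 48-55 [p,q,r,s=0110]: 11111111  (ones: 8)
  rows 56-63 [p,q,r,s=0111]: 10101010  (ones: 4)
  rows 64-71 [p,q,r,s=1000]: 00000000  (ones: 0)
  rows 72-79 [p,q,r,s=1001]: 10101010  (ones: 4)
  rows 80-87 [p,q,r,s=1010]: 00000000  (ones: 0)
  rows 88-95 [p,q,r,s=1011]: 10100101  (ones: 4)
  rows 96-103 [p,q,r,s=1100]: 11110000  (ones: 4)
  rows 104-111 [p,q,r,s=1101]: 10101010  (ones: 4)
  rows 112-119 [p,q,r,s=1110]: 11111111  (ones: 8)
  rows 120-127 [p,q,r,s=1111]: 10101010  (ones: 4)
Disagreements = 0+4+0+4+4+4+8+4+0+4+0+4+4+4+8+4 = 56

56


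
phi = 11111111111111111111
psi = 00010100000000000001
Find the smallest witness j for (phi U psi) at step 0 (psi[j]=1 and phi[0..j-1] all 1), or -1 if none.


(phi U psi) at 0: need smallest j with psi[j]=1 and phi[i]=1 for all i in [0,j).
Scan from step 0:
  step 0: phi=1, psi=0 -> continue
  step 1: phi=1, psi=0 -> continue
  step 2: phi=1, psi=0 -> continue
  step 3: psi=1 and phi held for [0,3) -> witness found
Witness step = 3

3


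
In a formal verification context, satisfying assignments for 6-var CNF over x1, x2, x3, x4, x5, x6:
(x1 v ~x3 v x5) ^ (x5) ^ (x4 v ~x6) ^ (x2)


CNF with 4 clauses over 6 vars (64 assignments).
An assignment satisfies CNF iff every clause has >=1 true literal.
Check each row (bits = x1,x2,x3,x4,x5,x6; clause T/F shown):
  row 0 [000000]: clauses=TFTF -> 0
  row 1 [000001]: clauses=TFFF -> 0
  row 2 [000010]: clauses=TTTF -> 0
  row 3 [000011]: clauses=TTFF -> 0
  row 4 [000100]: clauses=TFTF -> 0
  (every remaining row is evaluated the same way; all 64 results are listed next)
Full result column, 8 rows per line (x1,x2,x3 fixed per line; x4,x5,x6 runs 000..111 left to right):
  rows 0-7 [x1,x2,x3=000]: 00000000  (ones: 0)
  rows 8-15 [x1,x2,x3=001]: 00000000  (ones: 0)
  rows 16-23 [x1,x2,x3=010]: 00100011  (ones: 3)
  rows 24-31 [x1,x2,x3=011]: 00100011  (ones: 3)
  rows 32-39 [x1,x2,x3=100]: 00000000  (ones: 0)
  rows 40-47 [x1,x2,x3=101]: 00000000  (ones: 0)
  rows 48-55 [x1,x2,x3=110]: 00100011  (ones: 3)
  rows 56-63 [x1,x2,x3=111]: 00100011  (ones: 3)
Satisfying assignments = 0+0+3+3+0+0+3+3 = 12

12


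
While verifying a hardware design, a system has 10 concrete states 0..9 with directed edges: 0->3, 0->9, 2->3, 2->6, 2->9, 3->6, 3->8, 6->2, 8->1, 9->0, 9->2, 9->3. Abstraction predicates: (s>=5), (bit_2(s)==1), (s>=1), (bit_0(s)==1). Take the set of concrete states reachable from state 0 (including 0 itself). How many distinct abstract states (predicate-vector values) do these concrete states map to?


BFS from 0:
Concrete reachable: {0, 1, 2, 3, 6, 8, 9}
Abstract via predicates (s>=5), (bit_2(s)==1), (s>=1), (bit_0(s)==1):
  (0,0,0,0) <- {0}
  (0,0,1,0) <- {2}
  (0,0,1,1) <- {1, 3}
  (1,0,1,0) <- {8}
  (1,0,1,1) <- {9}
  (1,1,1,0) <- {6}
Distinct abstract states = 6

6


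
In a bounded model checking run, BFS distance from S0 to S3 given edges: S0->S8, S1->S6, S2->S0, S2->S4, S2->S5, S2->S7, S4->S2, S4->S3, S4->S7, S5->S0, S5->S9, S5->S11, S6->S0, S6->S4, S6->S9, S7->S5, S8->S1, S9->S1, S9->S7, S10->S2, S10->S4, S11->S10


BFS layer-by-layer from S0:
  dist 0: {S0}
  dist 1: {S8}
  dist 2: {S1}
  dist 3: {S6}
  dist 4: {S4, S9}
  dist 5: {S2, S3, S7}
  -> S3 reached at distance 5
Shortest path length = 5

5


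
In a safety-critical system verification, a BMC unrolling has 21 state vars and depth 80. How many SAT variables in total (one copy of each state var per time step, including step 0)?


BMC unrolls to depth k, creating one copy of each state var for steps 0..k.
Step count = 80 + 1 = 81 (steps 0 through 80)
Vars per step = 21
Total = 21 * 81 = 1701

1701


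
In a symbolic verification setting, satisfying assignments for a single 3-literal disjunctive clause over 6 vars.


Step 1: Total=2^6=64
Step 2: Unsat when all 3 false: 2^3=8
Step 3: Sat=64-8=56

56


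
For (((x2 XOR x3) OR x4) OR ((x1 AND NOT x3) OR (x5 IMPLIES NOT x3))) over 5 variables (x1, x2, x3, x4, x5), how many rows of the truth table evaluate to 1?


Formula: (((x2 XOR x3) OR x4) OR ((x1 AND NOT x3) OR (x5 IMPLIES NOT x3))) over 5 vars (32 rows)
Evaluate each row (x1, x2, x3, x4, x5 as bits, MSB first):
  row 0 [00000]: (((0 XOR 0) OR 0) OR ((0 AND NOT 0) OR (0 IMPLIES NOT 0))) -> 1
  row 1 [00001]: (((0 XOR 0) OR 0) OR ((0 AND NOT 0) OR (1 IMPLIES NOT 0))) -> 1
  row 2 [00010]: (((0 XOR 0) OR 1) OR ((0 AND NOT 0) OR (0 IMPLIES NOT 0))) -> 1
  row 3 [00011]: (((0 XOR 0) OR 1) OR ((0 AND NOT 0) OR (1 IMPLIES NOT 0))) -> 1
  row 4 [00100]: (((0 XOR 1) OR 0) OR ((0 AND NOT 1) OR (0 IMPLIES NOT 1))) -> 1
  row 5 [00101]: (((0 XOR 1) OR 0) OR ((0 AND NOT 1) OR (1 IMPLIES NOT 1))) -> 1
  row 6 [00110]: (((0 XOR 1) OR 1) OR ((0 AND NOT 1) OR (0 IMPLIES NOT 1))) -> 1
  row 7 [00111]: (((0 XOR 1) OR 1) OR ((0 AND NOT 1) OR (1 IMPLIES NOT 1))) -> 1
  row 8 [01000]: (((1 XOR 0) OR 0) OR ((0 AND NOT 0) OR (0 IMPLIES NOT 0))) -> 1
  row 9 [01001]: (((1 XOR 0) OR 0) OR ((0 AND NOT 0) OR (1 IMPLIES NOT 0))) -> 1
  row 10 [01010]: (((1 XOR 0) OR 1) OR ((0 AND NOT 0) OR (0 IMPLIES NOT 0))) -> 1
  row 11 [01011]: (((1 XOR 0) OR 1) OR ((0 AND NOT 0) OR (1 IMPLIES NOT 0))) -> 1
  row 12 [01100]: (((1 XOR 1) OR 0) OR ((0 AND NOT 1) OR (0 IMPLIES NOT 1))) -> 1
  row 13 [01101]: (((1 XOR 1) OR 0) OR ((0 AND NOT 1) OR (1 IMPLIES NOT 1))) -> 0
  row 14 [01110]: (((1 XOR 1) OR 1) OR ((0 AND NOT 1) OR (0 IMPLIES NOT 1))) -> 1
  row 15 [01111]: (((1 XOR 1) OR 1) OR ((0 AND NOT 1) OR (1 IMPLIES NOT 1))) -> 1
  row 16 [10000]: (((0 XOR 0) OR 0) OR ((1 AND NOT 0) OR (0 IMPLIES NOT 0))) -> 1
  row 17 [10001]: (((0 XOR 0) OR 0) OR ((1 AND NOT 0) OR (1 IMPLIES NOT 0))) -> 1
  row 18 [10010]: (((0 XOR 0) OR 1) OR ((1 AND NOT 0) OR (0 IMPLIES NOT 0))) -> 1
  row 19 [10011]: (((0 XOR 0) OR 1) OR ((1 AND NOT 0) OR (1 IMPLIES NOT 0))) -> 1
  row 20 [10100]: (((0 XOR 1) OR 0) OR ((1 AND NOT 1) OR (0 IMPLIES NOT 1))) -> 1
  row 21 [10101]: (((0 XOR 1) OR 0) OR ((1 AND NOT 1) OR (1 IMPLIES NOT 1))) -> 1
  row 22 [10110]: (((0 XOR 1) OR 1) OR ((1 AND NOT 1) OR (0 IMPLIES NOT 1))) -> 1
  row 23 [10111]: (((0 XOR 1) OR 1) OR ((1 AND NOT 1) OR (1 IMPLIES NOT 1))) -> 1
  row 24 [11000]: (((1 XOR 0) OR 0) OR ((1 AND NOT 0) OR (0 IMPLIES NOT 0))) -> 1
  row 25 [11001]: (((1 XOR 0) OR 0) OR ((1 AND NOT 0) OR (1 IMPLIES NOT 0))) -> 1
  row 26 [11010]: (((1 XOR 0) OR 1) OR ((1 AND NOT 0) OR (0 IMPLIES NOT 0))) -> 1
  row 27 [11011]: (((1 XOR 0) OR 1) OR ((1 AND NOT 0) OR (1 IMPLIES NOT 0))) -> 1
  row 28 [11100]: (((1 XOR 1) OR 0) OR ((1 AND NOT 1) OR (0 IMPLIES NOT 1))) -> 1
  row 29 [11101]: (((1 XOR 1) OR 0) OR ((1 AND NOT 1) OR (1 IMPLIES NOT 1))) -> 0
  row 30 [11110]: (((1 XOR 1) OR 1) OR ((1 AND NOT 1) OR (0 IMPLIES NOT 1))) -> 1
  row 31 [11111]: (((1 XOR 1) OR 1) OR ((1 AND NOT 1) OR (1 IMPLIES NOT 1))) -> 1
Full result column, 8 rows per line (x1,x2 fixed per line; x3,x4,x5 runs 000..111 left to right):
  rows 0-7 [x1,x2=00]: 11111111  (ones: 8)
  rows 8-15 [x1,x2=01]: 11111011  (ones: 7)
  rows 16-23 [x1,x2=10]: 11111111  (ones: 8)
  rows 24-31 [x1,x2=11]: 11111011  (ones: 7)
Count of 1-rows = 8+7+8+7 = 30

30


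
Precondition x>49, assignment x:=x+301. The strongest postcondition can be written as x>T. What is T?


Formula: sp(P, x:=E) = exists old_x. (x = E[old_x/x]) AND P[old_x/x] (old_x is the value of x before the assignment; eliminate old_x by solving x = E[old_x/x] for old_x)
Step 1: Precondition P: x>49, i.e. old_x > 49
Step 2: Assignment gives x = old_x + 301, so old_x = x - 301
Step 3: Substitute into P: x - 301 > 49
Step 4: Simplify: x > 49+301 = 350

350


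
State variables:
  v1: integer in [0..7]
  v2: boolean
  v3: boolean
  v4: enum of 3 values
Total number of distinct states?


State space = product of domain sizes of all variables.
Domain sizes:
  v1 (integer in [0..7]): 8
  v2 (boolean): 2
  v3 (boolean): 2
  v4 (enum of 3 values): 3
Product = 8 * 2 * 2 * 3 = 96

96
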